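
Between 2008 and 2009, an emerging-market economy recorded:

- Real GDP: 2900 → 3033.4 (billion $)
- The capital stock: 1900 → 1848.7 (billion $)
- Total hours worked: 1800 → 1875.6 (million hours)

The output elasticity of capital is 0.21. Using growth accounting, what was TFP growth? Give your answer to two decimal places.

TFP grew 1.85%.

Real GDP growth = (3033.4 − 2900) / 2900 = 4.6%.
The capital stock growth = (1848.7 − 1900) / 1900 = -2.7%.
Total hours worked growth = (1875.6 − 1800) / 1800 = 4.2%.
Labor's share = 1 − 0.21 = 0.79.
The capital stock: 0.21 × (-2.7) = -0.567 pp.
Total hours worked: 0.79 × 4.2 = 3.318 pp.
TFP growth = 4.6 − 2.751 = 1.849%.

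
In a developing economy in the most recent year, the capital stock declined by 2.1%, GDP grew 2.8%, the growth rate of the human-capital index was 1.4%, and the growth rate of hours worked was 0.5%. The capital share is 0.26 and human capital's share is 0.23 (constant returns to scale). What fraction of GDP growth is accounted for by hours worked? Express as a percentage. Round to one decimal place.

Labor's share = 1 − 0.26 − 0.23 = 0.51.
Hours worked contributed 0.51 × 0.5 = 0.255 pp.
Share of growth = 0.255 / 2.8 × 100 = 9.107%.

Hours worked accounted for 9.1% of growth.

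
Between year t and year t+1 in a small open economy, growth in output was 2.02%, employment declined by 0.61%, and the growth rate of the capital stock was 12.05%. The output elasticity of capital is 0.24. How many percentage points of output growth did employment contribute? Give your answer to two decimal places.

Labor's share = 1 − 0.24 = 0.76.
Contribution = share × growth = 0.76 × (-0.61) = -0.4636 pp.

-0.46 percentage points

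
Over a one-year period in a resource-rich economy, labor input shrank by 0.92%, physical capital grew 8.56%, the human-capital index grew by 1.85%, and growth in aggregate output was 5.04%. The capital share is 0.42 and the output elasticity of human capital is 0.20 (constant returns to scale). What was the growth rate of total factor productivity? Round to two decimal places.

Labor's share = 1 − 0.42 − 0.2 = 0.38.
Physical capital: 0.42 × 8.56 = 3.5952 pp.
The human-capital index: 0.2 × 1.85 = 0.37 pp.
Labor input: 0.38 × (-0.92) = -0.3496 pp.
TFP growth = 5.04 − 3.6156 = 1.4244%.

1.42%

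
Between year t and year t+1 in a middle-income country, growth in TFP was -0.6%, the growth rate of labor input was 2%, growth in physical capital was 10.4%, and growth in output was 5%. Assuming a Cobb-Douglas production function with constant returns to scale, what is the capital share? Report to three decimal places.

gY = gA + α·gK + (1−α)·gL, so gY − gA − gL = α(gK − gL).
5 + 0.6 − 2 = α × (10.4 − 2).
3.6 = 8.4 α, so α = 0.42857.

The capital share is 0.429.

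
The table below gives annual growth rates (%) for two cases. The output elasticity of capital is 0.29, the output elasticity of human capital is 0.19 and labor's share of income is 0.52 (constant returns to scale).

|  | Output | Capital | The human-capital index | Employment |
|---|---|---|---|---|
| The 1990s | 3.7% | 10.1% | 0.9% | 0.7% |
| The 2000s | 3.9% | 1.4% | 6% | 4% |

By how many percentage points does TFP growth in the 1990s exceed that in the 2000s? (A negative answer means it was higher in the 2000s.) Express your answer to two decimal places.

Labor's share = 1 − 0.29 − 0.19 = 0.52.
The 1990s: TFP = 3.7 − 2.929 − 0.171 − 0.364 = 0.236%.
The 2000s: TFP = 3.9 − 0.406 − 1.14 − 2.08 = 0.274%.
Difference = 0.236 − (0.274) = -0.038 pp.

-0.04 percentage points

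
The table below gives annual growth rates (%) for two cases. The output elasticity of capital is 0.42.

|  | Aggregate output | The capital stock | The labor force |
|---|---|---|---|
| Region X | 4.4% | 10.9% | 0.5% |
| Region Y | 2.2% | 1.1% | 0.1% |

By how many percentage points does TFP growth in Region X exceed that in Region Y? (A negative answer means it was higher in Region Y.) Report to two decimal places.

Labor's share = 1 − 0.42 = 0.58.
Region X: TFP = 4.4 − 4.578 − 0.29 = -0.468%.
Region Y: TFP = 2.2 − 0.462 − 0.058 = 1.68%.
Difference = -0.468 − (1.68) = -2.148 pp.

-2.15 percentage points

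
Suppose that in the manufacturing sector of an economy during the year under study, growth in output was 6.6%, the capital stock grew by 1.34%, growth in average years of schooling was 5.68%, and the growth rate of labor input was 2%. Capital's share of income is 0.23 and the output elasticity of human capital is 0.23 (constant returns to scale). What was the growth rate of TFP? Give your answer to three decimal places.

Labor's share = 1 − 0.23 − 0.23 = 0.54.
The capital stock: 0.23 × 1.34 = 0.3082 pp.
Average years of schooling: 0.23 × 5.68 = 1.3064 pp.
Labor input: 0.54 × 2 = 1.08 pp.
TFP growth = 6.6 − 2.6946 = 3.9054%.

3.905%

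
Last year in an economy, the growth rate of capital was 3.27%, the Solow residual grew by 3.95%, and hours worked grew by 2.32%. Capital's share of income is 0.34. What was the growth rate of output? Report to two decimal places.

Output grew 6.59%.

Labor's share = 1 − 0.34 = 0.66.
Capital: 0.34 × 3.27 = 1.1118 pp.
Hours worked: 0.66 × 2.32 = 1.5312 pp.
Output growth = 3.95 + 2.643 = 6.593%.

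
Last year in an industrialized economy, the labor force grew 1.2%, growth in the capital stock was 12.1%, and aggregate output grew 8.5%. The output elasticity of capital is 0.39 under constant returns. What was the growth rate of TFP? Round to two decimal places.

Labor's share = 1 − 0.39 = 0.61.
The capital stock: 0.39 × 12.1 = 4.719 pp.
The labor force: 0.61 × 1.2 = 0.732 pp.
TFP growth = 8.5 − 5.451 = 3.049%.

TFP growth was 3.05%.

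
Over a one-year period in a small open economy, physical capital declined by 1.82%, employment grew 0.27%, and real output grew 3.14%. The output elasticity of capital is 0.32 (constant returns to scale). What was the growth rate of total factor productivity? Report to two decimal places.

Labor's share = 1 − 0.32 = 0.68.
Physical capital: 0.32 × (-1.82) = -0.5824 pp.
Employment: 0.68 × 0.27 = 0.1836 pp.
TFP growth = 3.14 + 0.3988 = 3.5388%.

3.54%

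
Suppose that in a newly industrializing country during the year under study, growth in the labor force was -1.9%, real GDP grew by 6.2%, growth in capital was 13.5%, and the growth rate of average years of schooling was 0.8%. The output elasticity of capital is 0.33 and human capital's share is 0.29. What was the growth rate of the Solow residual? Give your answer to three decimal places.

Labor's share = 1 − 0.33 − 0.29 = 0.38.
Capital: 0.33 × 13.5 = 4.455 pp.
Average years of schooling: 0.29 × 0.8 = 0.232 pp.
The labor force: 0.38 × (-1.9) = -0.722 pp.
TFP growth = 6.2 − 3.965 = 2.235%.

2.235%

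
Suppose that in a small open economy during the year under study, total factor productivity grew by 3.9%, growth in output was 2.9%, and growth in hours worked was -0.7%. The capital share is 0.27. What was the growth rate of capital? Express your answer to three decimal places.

Labor's share = 1 − 0.27 = 0.73.
gY = gA + 0.73×(-0.7) + 0.27×g.
0.27×g = 2.9 − 3.9 + 0.511 = -0.489.
g = -0.489 / 0.27 = -1.81111%.

-1.811%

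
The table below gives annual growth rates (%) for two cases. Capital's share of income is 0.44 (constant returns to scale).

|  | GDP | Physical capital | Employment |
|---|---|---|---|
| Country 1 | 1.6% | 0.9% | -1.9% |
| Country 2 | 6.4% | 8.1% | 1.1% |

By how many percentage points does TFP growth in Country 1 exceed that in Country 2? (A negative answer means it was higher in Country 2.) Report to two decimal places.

Labor's share = 1 − 0.44 = 0.56.
Country 1: TFP = 1.6 − 0.396 + 1.064 = 2.268%.
Country 2: TFP = 6.4 − 3.564 − 0.616 = 2.22%.
Difference = 2.268 − (2.22) = 0.048 pp.

0.05 percentage points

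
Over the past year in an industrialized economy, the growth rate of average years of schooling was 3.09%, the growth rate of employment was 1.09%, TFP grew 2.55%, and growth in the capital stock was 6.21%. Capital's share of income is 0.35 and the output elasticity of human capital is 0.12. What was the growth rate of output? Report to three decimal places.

5.672%

Labor's share = 1 − 0.35 − 0.12 = 0.53.
The capital stock: 0.35 × 6.21 = 2.1735 pp.
Average years of schooling: 0.12 × 3.09 = 0.3708 pp.
Employment: 0.53 × 1.09 = 0.5777 pp.
Output growth = 2.55 + 3.122 = 5.672%.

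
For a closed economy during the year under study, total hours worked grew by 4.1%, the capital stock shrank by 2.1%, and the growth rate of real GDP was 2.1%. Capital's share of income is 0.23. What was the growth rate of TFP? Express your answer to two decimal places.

-0.57%

Labor's share = 1 − 0.23 = 0.77.
The capital stock: 0.23 × (-2.1) = -0.483 pp.
Total hours worked: 0.77 × 4.1 = 3.157 pp.
TFP growth = 2.1 − 2.674 = -0.574%.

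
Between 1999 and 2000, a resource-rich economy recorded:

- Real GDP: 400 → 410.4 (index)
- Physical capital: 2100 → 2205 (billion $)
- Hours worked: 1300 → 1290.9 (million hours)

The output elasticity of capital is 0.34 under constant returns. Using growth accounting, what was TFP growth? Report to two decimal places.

Real GDP growth = (410.4 − 400) / 400 = 2.6%.
Physical capital growth = (2205 − 2100) / 2100 = 5%.
Hours worked growth = (1290.9 − 1300) / 1300 = -0.7%.
Labor's share = 1 − 0.34 = 0.66.
Physical capital: 0.34 × 5 = 1.7 pp.
Hours worked: 0.66 × (-0.7) = -0.462 pp.
TFP growth = 2.6 − 1.238 = 1.362%.

TFP grew 1.36%.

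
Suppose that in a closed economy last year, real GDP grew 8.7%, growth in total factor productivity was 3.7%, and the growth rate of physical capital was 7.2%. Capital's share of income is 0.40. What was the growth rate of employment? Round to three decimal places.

Labor's share = 1 − 0.4 = 0.6.
gY = gA + 0.4×7.2 + 0.6×g.
0.6×g = 8.7 − 3.7 − 2.88 = 2.12.
g = 2.12 / 0.6 = 3.53333%.

3.533%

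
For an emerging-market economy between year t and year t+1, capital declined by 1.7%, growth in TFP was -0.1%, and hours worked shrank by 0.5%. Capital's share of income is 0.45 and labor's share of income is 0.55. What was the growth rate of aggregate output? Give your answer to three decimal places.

Labor's share = 1 − 0.45 = 0.55.
Capital: 0.45 × (-1.7) = -0.765 pp.
Hours worked: 0.55 × (-0.5) = -0.275 pp.
Output growth = -0.1 + (-1.04) = -1.14%.

-1.140%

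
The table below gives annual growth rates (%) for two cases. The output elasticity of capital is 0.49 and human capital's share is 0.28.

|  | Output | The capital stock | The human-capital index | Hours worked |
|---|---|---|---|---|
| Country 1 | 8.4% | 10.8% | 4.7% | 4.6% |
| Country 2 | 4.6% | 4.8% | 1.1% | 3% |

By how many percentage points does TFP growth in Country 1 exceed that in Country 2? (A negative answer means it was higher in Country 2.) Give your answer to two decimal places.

Labor's share = 1 − 0.49 − 0.28 = 0.23.
Country 1: TFP = 8.4 − 5.292 − 1.316 − 1.058 = 0.734%.
Country 2: TFP = 4.6 − 2.352 − 0.308 − 0.69 = 1.25%.
Difference = 0.734 − (1.25) = -0.516 pp.

-0.52 percentage points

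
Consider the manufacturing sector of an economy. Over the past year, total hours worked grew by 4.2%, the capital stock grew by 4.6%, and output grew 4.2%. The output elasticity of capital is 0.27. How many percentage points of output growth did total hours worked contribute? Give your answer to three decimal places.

Labor's share = 1 − 0.27 = 0.73.
Contribution = share × growth = 0.73 × 4.2 = 3.066 pp.

3.066 percentage points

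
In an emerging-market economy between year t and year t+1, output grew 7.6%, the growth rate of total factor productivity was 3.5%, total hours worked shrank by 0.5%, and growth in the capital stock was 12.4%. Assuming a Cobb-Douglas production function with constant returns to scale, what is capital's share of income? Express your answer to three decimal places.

0.357

gY = gA + α·gK + (1−α)·gL, so gY − gA − gL = α(gK − gL).
7.6 − 3.5 + 0.5 = α × (12.4 − (-0.5)).
4.6 = 12.9 α, so α = 0.35659.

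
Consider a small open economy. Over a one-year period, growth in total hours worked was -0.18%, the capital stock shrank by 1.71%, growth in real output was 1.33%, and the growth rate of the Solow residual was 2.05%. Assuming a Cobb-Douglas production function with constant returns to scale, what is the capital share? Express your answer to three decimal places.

α = 0.353

gY = gA + α·gK + (1−α)·gL, so gY − gA − gL = α(gK − gL).
1.33 − 2.05 + 0.18 = α × (-1.71 − (-0.18)).
-0.54 = -1.53 α, so α = 0.35294.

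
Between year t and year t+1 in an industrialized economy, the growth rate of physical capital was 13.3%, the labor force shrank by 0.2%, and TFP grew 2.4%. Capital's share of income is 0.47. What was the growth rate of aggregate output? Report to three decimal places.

Aggregate output growth was 8.545%.

Labor's share = 1 − 0.47 = 0.53.
Physical capital: 0.47 × 13.3 = 6.251 pp.
The labor force: 0.53 × (-0.2) = -0.106 pp.
Output growth = 2.4 + 6.145 = 8.545%.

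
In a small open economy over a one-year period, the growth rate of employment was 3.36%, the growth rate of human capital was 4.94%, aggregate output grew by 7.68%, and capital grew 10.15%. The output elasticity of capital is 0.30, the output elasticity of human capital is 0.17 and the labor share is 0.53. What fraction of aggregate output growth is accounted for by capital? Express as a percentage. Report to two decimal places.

39.65%

Capital contributed 0.3 × 10.15 = 3.045 pp.
Share of growth = 3.045 / 7.68 × 100 = 39.6484%.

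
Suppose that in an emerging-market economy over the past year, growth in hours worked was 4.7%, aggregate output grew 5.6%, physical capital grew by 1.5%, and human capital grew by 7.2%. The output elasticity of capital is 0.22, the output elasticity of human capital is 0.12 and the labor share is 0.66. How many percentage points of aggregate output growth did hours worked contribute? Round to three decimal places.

Labor's share = 1 − 0.22 − 0.12 = 0.66.
Contribution = share × growth = 0.66 × 4.7 = 3.102 pp.

3.102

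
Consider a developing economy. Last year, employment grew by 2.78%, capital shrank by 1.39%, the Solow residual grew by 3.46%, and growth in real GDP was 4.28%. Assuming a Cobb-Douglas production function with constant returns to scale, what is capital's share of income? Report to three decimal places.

0.470

gY = gA + α·gK + (1−α)·gL, so gY − gA − gL = α(gK − gL).
4.28 − 3.46 − 2.78 = α × (-1.39 − 2.78).
-1.96 = -4.17 α, so α = 0.47002.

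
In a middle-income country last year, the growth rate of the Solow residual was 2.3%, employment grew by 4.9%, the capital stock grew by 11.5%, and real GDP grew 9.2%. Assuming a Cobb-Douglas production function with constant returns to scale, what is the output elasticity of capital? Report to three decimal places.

gY = gA + α·gK + (1−α)·gL, so gY − gA − gL = α(gK − gL).
9.2 − 2.3 − 4.9 = α × (11.5 − 4.9).
2 = 6.6 α, so α = 0.30303.

The output elasticity of capital is 0.303.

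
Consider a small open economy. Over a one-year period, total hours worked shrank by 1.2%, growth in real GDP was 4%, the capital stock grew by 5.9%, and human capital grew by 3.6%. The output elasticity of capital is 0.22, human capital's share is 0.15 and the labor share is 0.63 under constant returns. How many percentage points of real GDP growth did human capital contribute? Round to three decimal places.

0.540

Contribution = share × growth = 0.15 × 3.6 = 0.54 pp.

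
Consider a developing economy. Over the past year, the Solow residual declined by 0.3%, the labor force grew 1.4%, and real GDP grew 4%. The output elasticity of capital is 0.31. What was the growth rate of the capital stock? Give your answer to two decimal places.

Labor's share = 1 − 0.31 = 0.69.
gY = gA + 0.69×1.4 + 0.31×g.
0.31×g = 4 + 0.3 − 0.966 = 3.334.
g = 3.334 / 0.31 = 10.7548%.

The capital stock growth was 10.75%.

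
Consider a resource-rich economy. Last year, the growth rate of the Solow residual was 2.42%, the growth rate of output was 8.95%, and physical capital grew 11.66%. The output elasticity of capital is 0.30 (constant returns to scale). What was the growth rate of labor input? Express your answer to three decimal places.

4.331%

Labor's share = 1 − 0.3 = 0.7.
gY = gA + 0.3×11.66 + 0.7×g.
0.7×g = 8.95 − 2.42 − 3.498 = 3.032.
g = 3.032 / 0.7 = 4.33143%.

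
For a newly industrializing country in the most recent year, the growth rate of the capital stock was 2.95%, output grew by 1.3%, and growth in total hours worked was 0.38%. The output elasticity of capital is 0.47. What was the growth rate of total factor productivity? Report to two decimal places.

Labor's share = 1 − 0.47 = 0.53.
The capital stock: 0.47 × 2.95 = 1.3865 pp.
Total hours worked: 0.53 × 0.38 = 0.2014 pp.
TFP growth = 1.3 − 1.5879 = -0.2879%.

-0.29%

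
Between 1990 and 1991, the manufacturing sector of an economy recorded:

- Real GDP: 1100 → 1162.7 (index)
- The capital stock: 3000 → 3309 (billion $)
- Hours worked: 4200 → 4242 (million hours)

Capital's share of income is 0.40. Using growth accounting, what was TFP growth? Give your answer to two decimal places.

TFP growth was 0.98%.

Real GDP growth = (1162.7 − 1100) / 1100 = 5.7%.
The capital stock growth = (3309 − 3000) / 3000 = 10.3%.
Hours worked growth = (4242 − 4200) / 4200 = 1%.
Labor's share = 1 − 0.4 = 0.6.
The capital stock: 0.4 × 10.3 = 4.12 pp.
Hours worked: 0.6 × 1 = 0.6 pp.
TFP growth = 5.7 − 4.72 = 0.98%.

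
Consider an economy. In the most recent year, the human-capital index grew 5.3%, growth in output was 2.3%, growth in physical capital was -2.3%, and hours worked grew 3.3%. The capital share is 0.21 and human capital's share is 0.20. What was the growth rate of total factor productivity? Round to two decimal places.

-0.22%

Labor's share = 1 − 0.21 − 0.2 = 0.59.
Physical capital: 0.21 × (-2.3) = -0.483 pp.
The human-capital index: 0.2 × 5.3 = 1.06 pp.
Hours worked: 0.59 × 3.3 = 1.947 pp.
TFP growth = 2.3 − 2.524 = -0.224%.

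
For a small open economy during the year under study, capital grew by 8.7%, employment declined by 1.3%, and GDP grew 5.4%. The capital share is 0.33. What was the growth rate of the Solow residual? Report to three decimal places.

Labor's share = 1 − 0.33 = 0.67.
Capital: 0.33 × 8.7 = 2.871 pp.
Employment: 0.67 × (-1.3) = -0.871 pp.
TFP growth = 5.4 − 2 = 3.4%.

3.400%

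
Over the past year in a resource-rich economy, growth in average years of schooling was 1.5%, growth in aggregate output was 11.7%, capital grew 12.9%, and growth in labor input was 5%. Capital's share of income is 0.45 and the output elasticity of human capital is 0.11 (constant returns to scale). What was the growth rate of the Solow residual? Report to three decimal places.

Labor's share = 1 − 0.45 − 0.11 = 0.44.
Capital: 0.45 × 12.9 = 5.805 pp.
Average years of schooling: 0.11 × 1.5 = 0.165 pp.
Labor input: 0.44 × 5 = 2.2 pp.
TFP growth = 11.7 − 8.17 = 3.53%.

The Solow residual growth was 3.530%.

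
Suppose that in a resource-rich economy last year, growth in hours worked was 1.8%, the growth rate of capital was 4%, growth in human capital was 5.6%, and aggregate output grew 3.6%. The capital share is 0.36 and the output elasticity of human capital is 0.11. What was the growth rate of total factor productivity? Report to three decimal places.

Labor's share = 1 − 0.36 − 0.11 = 0.53.
Capital: 0.36 × 4 = 1.44 pp.
Human capital: 0.11 × 5.6 = 0.616 pp.
Hours worked: 0.53 × 1.8 = 0.954 pp.
TFP growth = 3.6 − 3.01 = 0.59%.

0.590%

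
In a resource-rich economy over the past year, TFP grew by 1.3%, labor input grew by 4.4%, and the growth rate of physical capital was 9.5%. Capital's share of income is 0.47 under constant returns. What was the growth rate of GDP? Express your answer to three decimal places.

GDP grew 8.097%.

Labor's share = 1 − 0.47 = 0.53.
Physical capital: 0.47 × 9.5 = 4.465 pp.
Labor input: 0.53 × 4.4 = 2.332 pp.
Output growth = 1.3 + 6.797 = 8.097%.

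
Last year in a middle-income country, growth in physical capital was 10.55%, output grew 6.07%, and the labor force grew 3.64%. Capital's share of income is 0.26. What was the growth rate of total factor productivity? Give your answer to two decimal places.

Labor's share = 1 − 0.26 = 0.74.
Physical capital: 0.26 × 10.55 = 2.743 pp.
The labor force: 0.74 × 3.64 = 2.6936 pp.
TFP growth = 6.07 − 5.4366 = 0.6334%.

Total factor productivity growth was 0.63%.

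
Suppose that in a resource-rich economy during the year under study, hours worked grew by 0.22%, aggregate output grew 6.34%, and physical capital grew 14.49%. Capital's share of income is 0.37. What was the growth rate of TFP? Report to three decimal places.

TFP grew 0.840%.

Labor's share = 1 − 0.37 = 0.63.
Physical capital: 0.37 × 14.49 = 5.3613 pp.
Hours worked: 0.63 × 0.22 = 0.1386 pp.
TFP growth = 6.34 − 5.4999 = 0.8401%.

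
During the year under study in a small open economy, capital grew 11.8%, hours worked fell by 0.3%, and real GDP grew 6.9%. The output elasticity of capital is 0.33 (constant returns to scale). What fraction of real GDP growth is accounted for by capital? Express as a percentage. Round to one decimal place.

Capital contributed 0.33 × 11.8 = 3.894 pp.
Share of growth = 3.894 / 6.9 × 100 = 56.435%.

56.4%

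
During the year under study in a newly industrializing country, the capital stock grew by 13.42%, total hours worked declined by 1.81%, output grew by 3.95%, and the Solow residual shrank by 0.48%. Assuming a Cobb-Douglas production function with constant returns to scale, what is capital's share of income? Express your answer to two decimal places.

gY = gA + α·gK + (1−α)·gL, so gY − gA − gL = α(gK − gL).
3.95 + 0.48 + 1.81 = α × (13.42 − (-1.81)).
6.24 = 15.23 α, so α = 0.4097.

Capital's share of income is 0.41.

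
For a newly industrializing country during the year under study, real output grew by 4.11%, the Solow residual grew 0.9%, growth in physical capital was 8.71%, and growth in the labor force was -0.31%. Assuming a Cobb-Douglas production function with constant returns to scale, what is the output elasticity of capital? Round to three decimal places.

The output elasticity of capital is 0.390.

gY = gA + α·gK + (1−α)·gL, so gY − gA − gL = α(gK − gL).
4.11 − 0.9 + 0.31 = α × (8.71 − (-0.31)).
3.52 = 9.02 α, so α = 0.39024.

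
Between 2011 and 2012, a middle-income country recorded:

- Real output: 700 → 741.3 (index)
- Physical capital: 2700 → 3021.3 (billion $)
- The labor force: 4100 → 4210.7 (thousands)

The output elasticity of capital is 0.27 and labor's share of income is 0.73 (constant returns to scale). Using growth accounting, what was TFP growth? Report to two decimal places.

TFP growth was 0.72%.

Real output growth = (741.3 − 700) / 700 = 5.9%.
Physical capital growth = (3021.3 − 2700) / 2700 = 11.9%.
The labor force growth = (4210.7 − 4100) / 4100 = 2.7%.
Labor's share = 1 − 0.27 = 0.73.
Physical capital: 0.27 × 11.9 = 3.213 pp.
The labor force: 0.73 × 2.7 = 1.971 pp.
TFP growth = 5.9 − 5.184 = 0.716%.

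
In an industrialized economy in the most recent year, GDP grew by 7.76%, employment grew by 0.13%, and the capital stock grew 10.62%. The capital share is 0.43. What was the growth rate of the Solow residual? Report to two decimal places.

The Solow residual growth was 3.12%.

Labor's share = 1 − 0.43 = 0.57.
The capital stock: 0.43 × 10.62 = 4.5666 pp.
Employment: 0.57 × 0.13 = 0.0741 pp.
TFP growth = 7.76 − 4.6407 = 3.1193%.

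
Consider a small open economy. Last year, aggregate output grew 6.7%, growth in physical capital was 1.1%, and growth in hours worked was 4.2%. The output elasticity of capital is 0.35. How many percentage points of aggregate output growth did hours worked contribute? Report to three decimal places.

Labor's share = 1 − 0.35 = 0.65.
Contribution = share × growth = 0.65 × 4.2 = 2.73 pp.

2.730 pp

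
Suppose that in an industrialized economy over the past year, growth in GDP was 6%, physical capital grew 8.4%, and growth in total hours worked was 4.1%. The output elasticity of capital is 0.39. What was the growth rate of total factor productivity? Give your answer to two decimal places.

Total factor productivity growth was 0.22%.

Labor's share = 1 − 0.39 = 0.61.
Physical capital: 0.39 × 8.4 = 3.276 pp.
Total hours worked: 0.61 × 4.1 = 2.501 pp.
TFP growth = 6 − 5.777 = 0.223%.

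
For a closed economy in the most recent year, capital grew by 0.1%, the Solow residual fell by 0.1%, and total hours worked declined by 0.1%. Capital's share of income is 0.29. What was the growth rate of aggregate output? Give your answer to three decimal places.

-0.142%

Labor's share = 1 − 0.29 = 0.71.
Capital: 0.29 × 0.1 = 0.029 pp.
Total hours worked: 0.71 × (-0.1) = -0.071 pp.
Output growth = -0.1 + (-0.042) = -0.142%.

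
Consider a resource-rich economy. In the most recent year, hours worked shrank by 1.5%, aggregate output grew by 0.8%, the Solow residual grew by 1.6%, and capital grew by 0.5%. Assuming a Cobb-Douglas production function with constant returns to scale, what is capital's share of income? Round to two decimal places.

gY = gA + α·gK + (1−α)·gL, so gY − gA − gL = α(gK − gL).
0.8 − 1.6 + 1.5 = α × (0.5 − (-1.5)).
0.7 = 2 α, so α = 0.35.

Capital's share of income is 0.35.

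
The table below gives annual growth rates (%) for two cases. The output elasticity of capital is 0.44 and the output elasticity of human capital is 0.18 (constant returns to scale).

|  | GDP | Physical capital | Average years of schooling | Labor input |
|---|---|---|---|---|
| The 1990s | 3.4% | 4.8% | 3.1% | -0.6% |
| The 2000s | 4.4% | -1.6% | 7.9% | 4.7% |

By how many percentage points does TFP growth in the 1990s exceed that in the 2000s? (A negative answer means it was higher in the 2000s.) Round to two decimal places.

-0.94 percentage points

Labor's share = 1 − 0.44 − 0.18 = 0.38.
The 1990s: TFP = 3.4 − 2.112 − 0.558 + 0.228 = 0.958%.
The 2000s: TFP = 4.4 + 0.704 − 1.422 − 1.786 = 1.896%.
Difference = 0.958 − (1.896) = -0.938 pp.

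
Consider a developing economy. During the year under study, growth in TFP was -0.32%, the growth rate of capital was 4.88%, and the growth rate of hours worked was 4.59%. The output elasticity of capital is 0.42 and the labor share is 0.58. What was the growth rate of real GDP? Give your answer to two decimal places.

Real GDP growth was 4.39%.

Labor's share = 1 − 0.42 = 0.58.
Capital: 0.42 × 4.88 = 2.0496 pp.
Hours worked: 0.58 × 4.59 = 2.6622 pp.
Output growth = -0.32 + 4.7118 = 4.3918%.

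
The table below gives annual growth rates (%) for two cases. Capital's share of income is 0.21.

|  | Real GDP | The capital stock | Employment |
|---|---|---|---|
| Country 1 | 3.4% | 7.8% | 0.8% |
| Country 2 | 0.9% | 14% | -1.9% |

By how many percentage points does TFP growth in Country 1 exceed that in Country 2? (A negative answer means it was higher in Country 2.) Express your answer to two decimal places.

Labor's share = 1 − 0.21 = 0.79.
Country 1: TFP = 3.4 − 1.638 − 0.632 = 1.13%.
Country 2: TFP = 0.9 − 2.94 + 1.501 = -0.539%.
Difference = 1.13 − (-0.539) = 1.669 pp.

1.67 percentage points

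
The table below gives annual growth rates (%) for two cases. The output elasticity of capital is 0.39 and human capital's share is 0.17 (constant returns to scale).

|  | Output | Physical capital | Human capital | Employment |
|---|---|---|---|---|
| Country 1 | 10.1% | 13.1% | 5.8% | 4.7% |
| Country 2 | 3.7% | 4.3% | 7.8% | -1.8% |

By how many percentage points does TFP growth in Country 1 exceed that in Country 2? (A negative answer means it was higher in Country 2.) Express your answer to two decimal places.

0.45 percentage points

Labor's share = 1 − 0.39 − 0.17 = 0.44.
Country 1: TFP = 10.1 − 5.109 − 0.986 − 2.068 = 1.937%.
Country 2: TFP = 3.7 − 1.677 − 1.326 + 0.792 = 1.489%.
Difference = 1.937 − (1.489) = 0.448 pp.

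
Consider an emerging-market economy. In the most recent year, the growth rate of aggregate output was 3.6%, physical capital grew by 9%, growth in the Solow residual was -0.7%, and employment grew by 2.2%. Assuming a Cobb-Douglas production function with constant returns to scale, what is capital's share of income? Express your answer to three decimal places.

gY = gA + α·gK + (1−α)·gL, so gY − gA − gL = α(gK − gL).
3.6 + 0.7 − 2.2 = α × (9 − 2.2).
2.1 = 6.8 α, so α = 0.30882.

α = 0.309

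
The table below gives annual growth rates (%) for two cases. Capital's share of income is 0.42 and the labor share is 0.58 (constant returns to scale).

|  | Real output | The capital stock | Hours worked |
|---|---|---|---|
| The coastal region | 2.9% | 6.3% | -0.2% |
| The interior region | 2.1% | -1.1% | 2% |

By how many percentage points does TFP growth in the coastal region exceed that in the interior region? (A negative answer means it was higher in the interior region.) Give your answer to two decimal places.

Labor's share = 1 − 0.42 = 0.58.
The coastal region: TFP = 2.9 − 2.646 + 0.116 = 0.37%.
The interior region: TFP = 2.1 + 0.462 − 1.16 = 1.402%.
Difference = 0.37 − (1.402) = -1.032 pp.

-1.03 percentage points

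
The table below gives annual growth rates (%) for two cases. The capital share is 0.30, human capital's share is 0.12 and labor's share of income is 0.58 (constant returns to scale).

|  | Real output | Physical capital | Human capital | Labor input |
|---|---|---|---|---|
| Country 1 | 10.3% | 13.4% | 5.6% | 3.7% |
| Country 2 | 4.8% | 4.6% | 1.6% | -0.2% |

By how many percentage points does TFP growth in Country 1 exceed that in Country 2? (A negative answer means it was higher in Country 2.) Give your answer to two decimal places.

Labor's share = 1 − 0.3 − 0.12 = 0.58.
Country 1: TFP = 10.3 − 4.02 − 0.672 − 2.146 = 3.462%.
Country 2: TFP = 4.8 − 1.38 − 0.192 + 0.116 = 3.344%.
Difference = 3.462 − (3.344) = 0.118 pp.

0.12 percentage points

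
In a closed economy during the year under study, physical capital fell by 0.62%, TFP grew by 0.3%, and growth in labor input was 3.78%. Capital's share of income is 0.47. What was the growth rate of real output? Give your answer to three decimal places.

2.012%

Labor's share = 1 − 0.47 = 0.53.
Physical capital: 0.47 × (-0.62) = -0.2914 pp.
Labor input: 0.53 × 3.78 = 2.0034 pp.
Output growth = 0.3 + 1.712 = 2.012%.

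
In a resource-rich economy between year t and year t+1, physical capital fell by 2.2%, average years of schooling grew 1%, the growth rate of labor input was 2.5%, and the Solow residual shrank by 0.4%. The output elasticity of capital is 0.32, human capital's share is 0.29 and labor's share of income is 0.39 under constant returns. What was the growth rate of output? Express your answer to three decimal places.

Output growth was 0.161%.

Labor's share = 1 − 0.32 − 0.29 = 0.39.
Physical capital: 0.32 × (-2.2) = -0.704 pp.
Average years of schooling: 0.29 × 1 = 0.29 pp.
Labor input: 0.39 × 2.5 = 0.975 pp.
Output growth = -0.4 + 0.561 = 0.161%.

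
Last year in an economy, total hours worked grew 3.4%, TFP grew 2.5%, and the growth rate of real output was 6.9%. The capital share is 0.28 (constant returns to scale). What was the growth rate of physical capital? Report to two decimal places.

Labor's share = 1 − 0.28 = 0.72.
gY = gA + 0.72×3.4 + 0.28×g.
0.28×g = 6.9 − 2.5 − 2.448 = 1.952.
g = 1.952 / 0.28 = 6.9714%.

Physical capital grew 6.97%.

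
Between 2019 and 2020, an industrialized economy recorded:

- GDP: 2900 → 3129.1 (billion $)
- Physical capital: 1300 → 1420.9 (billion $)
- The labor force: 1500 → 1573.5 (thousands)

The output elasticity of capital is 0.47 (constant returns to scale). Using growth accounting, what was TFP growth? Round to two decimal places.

TFP grew 0.93%.

GDP growth = (3129.1 − 2900) / 2900 = 7.9%.
Physical capital growth = (1420.9 − 1300) / 1300 = 9.3%.
The labor force growth = (1573.5 − 1500) / 1500 = 4.9%.
Labor's share = 1 − 0.47 = 0.53.
Physical capital: 0.47 × 9.3 = 4.371 pp.
The labor force: 0.53 × 4.9 = 2.597 pp.
TFP growth = 7.9 − 6.968 = 0.932%.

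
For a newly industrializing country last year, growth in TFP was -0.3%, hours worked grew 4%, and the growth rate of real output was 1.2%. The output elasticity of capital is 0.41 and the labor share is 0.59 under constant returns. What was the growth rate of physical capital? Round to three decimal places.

Labor's share = 1 − 0.41 = 0.59.
gY = gA + 0.59×4 + 0.41×g.
0.41×g = 1.2 + 0.3 − 2.36 = -0.86.
g = -0.86 / 0.41 = -2.09756%.

-2.098%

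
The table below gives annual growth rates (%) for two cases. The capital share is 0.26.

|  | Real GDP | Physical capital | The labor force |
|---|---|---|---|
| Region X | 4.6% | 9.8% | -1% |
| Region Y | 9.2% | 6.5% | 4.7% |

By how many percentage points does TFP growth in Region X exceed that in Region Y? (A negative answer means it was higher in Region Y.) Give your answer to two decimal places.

Labor's share = 1 − 0.26 = 0.74.
Region X: TFP = 4.6 − 2.548 + 0.74 = 2.792%.
Region Y: TFP = 9.2 − 1.69 − 3.478 = 4.032%.
Difference = 2.792 − (4.032) = -1.24 pp.

-1.24 percentage points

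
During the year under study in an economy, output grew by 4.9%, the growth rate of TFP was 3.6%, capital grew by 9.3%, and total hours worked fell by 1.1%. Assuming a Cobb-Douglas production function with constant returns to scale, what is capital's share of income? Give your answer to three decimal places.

gY = gA + α·gK + (1−α)·gL, so gY − gA − gL = α(gK − gL).
4.9 − 3.6 + 1.1 = α × (9.3 − (-1.1)).
2.4 = 10.4 α, so α = 0.23077.

0.231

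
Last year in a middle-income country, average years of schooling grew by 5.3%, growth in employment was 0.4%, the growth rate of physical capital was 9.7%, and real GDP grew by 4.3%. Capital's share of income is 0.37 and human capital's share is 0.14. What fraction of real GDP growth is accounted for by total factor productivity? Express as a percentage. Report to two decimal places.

Labor's share = 1 − 0.37 − 0.14 = 0.49.
Physical capital: 0.37 × 9.7 = 3.589 pp.
Average years of schooling: 0.14 × 5.3 = 0.742 pp.
Employment: 0.49 × 0.4 = 0.196 pp.
TFP growth = 4.3 − 4.527 = -0.227%.
TFP share of growth = -0.227 / 4.3 × 100 = -5.2791%.

-5.28%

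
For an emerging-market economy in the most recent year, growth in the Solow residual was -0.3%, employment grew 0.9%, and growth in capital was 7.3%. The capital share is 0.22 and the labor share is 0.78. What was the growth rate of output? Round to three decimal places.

Labor's share = 1 − 0.22 = 0.78.
Capital: 0.22 × 7.3 = 1.606 pp.
Employment: 0.78 × 0.9 = 0.702 pp.
Output growth = -0.3 + 2.308 = 2.008%.

Output growth was 2.008%.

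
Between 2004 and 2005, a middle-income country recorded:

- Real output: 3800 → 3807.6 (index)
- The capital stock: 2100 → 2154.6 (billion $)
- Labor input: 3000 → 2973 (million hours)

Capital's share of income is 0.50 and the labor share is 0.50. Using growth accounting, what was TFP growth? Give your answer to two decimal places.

-0.65%

Real output growth = (3807.6 − 3800) / 3800 = 0.2%.
The capital stock growth = (2154.6 − 2100) / 2100 = 2.6%.
Labor input growth = (2973 − 3000) / 3000 = -0.9%.
Labor's share = 1 − 0.5 = 0.5.
The capital stock: 0.5 × 2.6 = 1.3 pp.
Labor input: 0.5 × (-0.9) = -0.45 pp.
TFP growth = 0.2 − 0.85 = -0.65%.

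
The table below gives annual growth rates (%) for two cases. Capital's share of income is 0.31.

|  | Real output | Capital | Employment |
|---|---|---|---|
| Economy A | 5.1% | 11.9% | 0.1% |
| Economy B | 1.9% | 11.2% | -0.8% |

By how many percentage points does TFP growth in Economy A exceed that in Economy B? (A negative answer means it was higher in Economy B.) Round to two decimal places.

2.36 percentage points

Labor's share = 1 − 0.31 = 0.69.
Economy A: TFP = 5.1 − 3.689 − 0.069 = 1.342%.
Economy B: TFP = 1.9 − 3.472 + 0.552 = -1.02%.
Difference = 1.342 − (-1.02) = 2.362 pp.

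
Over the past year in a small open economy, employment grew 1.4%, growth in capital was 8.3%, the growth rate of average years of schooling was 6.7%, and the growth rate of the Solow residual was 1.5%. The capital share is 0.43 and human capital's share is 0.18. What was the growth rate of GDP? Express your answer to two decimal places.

Labor's share = 1 − 0.43 − 0.18 = 0.39.
Capital: 0.43 × 8.3 = 3.569 pp.
Average years of schooling: 0.18 × 6.7 = 1.206 pp.
Employment: 0.39 × 1.4 = 0.546 pp.
Output growth = 1.5 + 5.321 = 6.821%.

GDP growth was 6.82%.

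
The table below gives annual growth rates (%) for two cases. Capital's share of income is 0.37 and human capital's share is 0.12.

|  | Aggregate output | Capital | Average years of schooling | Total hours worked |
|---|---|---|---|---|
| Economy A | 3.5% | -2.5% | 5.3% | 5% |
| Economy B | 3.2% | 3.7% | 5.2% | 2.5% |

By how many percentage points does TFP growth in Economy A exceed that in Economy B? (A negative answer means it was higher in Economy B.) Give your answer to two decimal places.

1.31 percentage points

Labor's share = 1 − 0.37 − 0.12 = 0.51.
Economy A: TFP = 3.5 + 0.925 − 0.636 − 2.55 = 1.239%.
Economy B: TFP = 3.2 − 1.369 − 0.624 − 1.275 = -0.068%.
Difference = 1.239 − (-0.068) = 1.307 pp.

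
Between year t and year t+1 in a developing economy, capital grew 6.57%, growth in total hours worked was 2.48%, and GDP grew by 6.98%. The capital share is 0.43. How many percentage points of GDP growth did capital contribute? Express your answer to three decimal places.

2.825 percentage points

Contribution = share × growth = 0.43 × 6.57 = 2.8251 pp.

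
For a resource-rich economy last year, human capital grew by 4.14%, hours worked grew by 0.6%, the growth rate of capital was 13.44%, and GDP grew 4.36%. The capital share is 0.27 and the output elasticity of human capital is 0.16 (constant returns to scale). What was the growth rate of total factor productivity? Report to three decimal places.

Labor's share = 1 − 0.27 − 0.16 = 0.57.
Capital: 0.27 × 13.44 = 3.6288 pp.
Human capital: 0.16 × 4.14 = 0.6624 pp.
Hours worked: 0.57 × 0.6 = 0.342 pp.
TFP growth = 4.36 − 4.6332 = -0.2732%.

-0.273%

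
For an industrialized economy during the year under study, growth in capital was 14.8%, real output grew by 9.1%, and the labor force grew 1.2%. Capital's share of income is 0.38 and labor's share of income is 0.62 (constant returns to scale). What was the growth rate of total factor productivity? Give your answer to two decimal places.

Total factor productivity growth was 2.73%.

Labor's share = 1 − 0.38 = 0.62.
Capital: 0.38 × 14.8 = 5.624 pp.
The labor force: 0.62 × 1.2 = 0.744 pp.
TFP growth = 9.1 − 6.368 = 2.732%.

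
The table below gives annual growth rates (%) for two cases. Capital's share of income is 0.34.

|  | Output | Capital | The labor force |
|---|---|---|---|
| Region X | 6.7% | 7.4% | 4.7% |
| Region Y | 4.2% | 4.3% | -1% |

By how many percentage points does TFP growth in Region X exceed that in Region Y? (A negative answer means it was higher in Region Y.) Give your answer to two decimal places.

Labor's share = 1 − 0.34 = 0.66.
Region X: TFP = 6.7 − 2.516 − 3.102 = 1.082%.
Region Y: TFP = 4.2 − 1.462 + 0.66 = 3.398%.
Difference = 1.082 − (3.398) = -2.316 pp.

-2.32 percentage points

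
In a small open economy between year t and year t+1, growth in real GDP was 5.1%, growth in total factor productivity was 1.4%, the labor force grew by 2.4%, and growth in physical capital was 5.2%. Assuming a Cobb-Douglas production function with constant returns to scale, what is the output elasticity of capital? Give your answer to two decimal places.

The output elasticity of capital is 0.46.

gY = gA + α·gK + (1−α)·gL, so gY − gA − gL = α(gK − gL).
5.1 − 1.4 − 2.4 = α × (5.2 − 2.4).
1.3 = 2.8 α, so α = 0.4643.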